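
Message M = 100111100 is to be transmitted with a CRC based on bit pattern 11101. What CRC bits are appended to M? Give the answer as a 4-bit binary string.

1110

Append 4 zeros: 1001111000000. Divide by 11101 (XOR where the leading bit is 1):
  pos 0: 10011 XOR 11101 = 01110
  pos 1: 11101 XOR 11101 = 00000
  pos 6: 10000 XOR 11101 = 01101
  pos 7: 11010 XOR 11101 = 00111
Remainder (last 4 bits) = 1110. This is the CRC / FCS.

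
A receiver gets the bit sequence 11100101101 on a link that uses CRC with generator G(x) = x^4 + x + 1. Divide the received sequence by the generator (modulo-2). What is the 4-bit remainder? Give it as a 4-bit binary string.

0011

Modulo-2 division of 11100101101 by 10011:
  pos 0: 11100 XOR 10011 = 01111
  pos 1: 11111 XOR 10011 = 01100
  pos 2: 11000 XOR 10011 = 01011
  pos 3: 10111 XOR 10011 = 00100
  pos 5: 10010 XOR 10011 = 00001
Remainder = 0011 (nonzero — an error is detected).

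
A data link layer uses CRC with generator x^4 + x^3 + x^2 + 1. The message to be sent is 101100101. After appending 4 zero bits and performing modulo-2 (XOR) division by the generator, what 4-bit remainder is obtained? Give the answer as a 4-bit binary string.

Append 4 zeros: 1011001010000. Divide by 11101 (XOR where the leading bit is 1):
  pos 0: 10110 XOR 11101 = 01011
  pos 1: 10110 XOR 11101 = 01011
  pos 2: 10111 XOR 11101 = 01010
  pos 3: 10100 XOR 11101 = 01001
  pos 4: 10011 XOR 11101 = 01110
  pos 5: 11100 XOR 11101 = 00001
Remainder (last 4 bits) = 1000. This is the CRC / FCS.

1000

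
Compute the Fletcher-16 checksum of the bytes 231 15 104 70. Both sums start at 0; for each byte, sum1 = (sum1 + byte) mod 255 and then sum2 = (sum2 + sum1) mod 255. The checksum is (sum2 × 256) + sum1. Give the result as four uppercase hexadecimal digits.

Running sums (mod 255):
  after byte 0 (231): sum1=231, sum2=231
  after byte 1 (15): sum1=246, sum2=222
  after byte 2 (104): sum1=95, sum2=62
  after byte 3 (70): sum1=165, sum2=227
Checksum = sum2·256 + sum1 = 227·256 + 165 = 58277 = 0xE3A5.

E3A5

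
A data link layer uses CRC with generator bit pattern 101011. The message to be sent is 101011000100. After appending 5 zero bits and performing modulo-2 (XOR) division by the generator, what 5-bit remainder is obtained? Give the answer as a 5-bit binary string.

Append 5 zeros: 10101100010000000. Divide by 101011 (XOR where the leading bit is 1):
  pos 0: 101011 XOR 101011 = 000000
  pos 9: 100000 XOR 101011 = 001011
  pos 11: 101100 XOR 101011 = 000111
Remainder (last 5 bits) = 00111. This is the CRC / FCS.

00111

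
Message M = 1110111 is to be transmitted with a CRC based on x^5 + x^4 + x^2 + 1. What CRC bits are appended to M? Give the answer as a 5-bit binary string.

10001

Append 5 zeros: 111011100000. Divide by 110101 (XOR where the leading bit is 1):
  pos 0: 111011 XOR 110101 = 001110
  pos 2: 111010 XOR 110101 = 001111
  pos 4: 111100 XOR 110101 = 001001
  pos 6: 100100 XOR 110101 = 010001
Remainder (last 5 bits) = 10001. This is the CRC / FCS.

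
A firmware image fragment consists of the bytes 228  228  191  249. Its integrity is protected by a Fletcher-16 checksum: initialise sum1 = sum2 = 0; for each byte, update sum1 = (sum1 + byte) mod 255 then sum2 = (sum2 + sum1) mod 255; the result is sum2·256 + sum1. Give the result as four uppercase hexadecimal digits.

Running sums (mod 255):
  after byte 0 (228): sum1=228, sum2=228
  after byte 1 (228): sum1=201, sum2=174
  after byte 2 (191): sum1=137, sum2=56
  after byte 3 (249): sum1=131, sum2=187
Checksum = sum2·256 + sum1 = 187·256 + 131 = 48003 = 0xBB83.

BB83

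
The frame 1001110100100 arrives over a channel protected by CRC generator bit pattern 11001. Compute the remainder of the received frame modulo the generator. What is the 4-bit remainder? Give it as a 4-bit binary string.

Modulo-2 division of 1001110100100 by 11001:
  pos 0: 10011 XOR 11001 = 01010
  pos 1: 10101 XOR 11001 = 01100
  pos 2: 11000 XOR 11001 = 00001
  pos 6: 11001 XOR 11001 = 00000
Remainder = 0000 (zero — the frame passes the CRC check).

0000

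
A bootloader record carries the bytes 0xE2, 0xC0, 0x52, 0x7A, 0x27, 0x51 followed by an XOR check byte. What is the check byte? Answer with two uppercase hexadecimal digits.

XOR the bytes together:
  start with 0xE2
  0xE2 ⊕ 0xC0 = 0x22
  0x22 ⊕ 0x52 = 0x70
  0x70 ⊕ 0x7A = 0x0A
  0x0A ⊕ 0x27 = 0x2D
  0x2D ⊕ 0x51 = 0x7C

7C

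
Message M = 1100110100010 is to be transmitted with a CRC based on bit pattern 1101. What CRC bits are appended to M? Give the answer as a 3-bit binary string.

Append 3 zeros: 1100110100010000. Divide by 1101 (XOR where the leading bit is 1):
  pos 0: 1100 XOR 1101 = 0001
  pos 3: 1110 XOR 1101 = 0011
  pos 5: 1110 XOR 1101 = 0011
  pos 7: 1100 XOR 1101 = 0001
  pos 10: 1100 XOR 1101 = 0001
Remainder (last 3 bits) = 100. This is the CRC / FCS.

100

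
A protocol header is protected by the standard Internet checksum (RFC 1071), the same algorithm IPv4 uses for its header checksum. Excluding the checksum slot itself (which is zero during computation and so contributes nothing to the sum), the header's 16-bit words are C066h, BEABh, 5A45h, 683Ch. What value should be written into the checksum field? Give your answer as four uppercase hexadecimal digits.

BE6B

One's-complement addition (fold any carry out of bit 15 back into bit 0):
  0xC066 + 0xBEAB = 0x17F11 → wrap carry → 0x7F12
  0x7F12 + 0x5A45 = 0x0D957
  0xD957 + 0x683C = 0x14193 → wrap carry → 0x4194
One's-complement sum = 0x4194.
Checksum = ~0x4194 & 0xFFFF = 0xBE6B.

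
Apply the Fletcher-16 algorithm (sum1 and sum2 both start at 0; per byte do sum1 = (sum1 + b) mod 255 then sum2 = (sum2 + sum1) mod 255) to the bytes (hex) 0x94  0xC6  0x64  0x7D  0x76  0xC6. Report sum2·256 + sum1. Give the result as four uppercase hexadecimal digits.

Running sums (mod 255):
  after byte 0 (0x94): sum1=148, sum2=148
  after byte 1 (0xC6): sum1=91, sum2=239
  after byte 2 (0x64): sum1=191, sum2=175
  after byte 3 (0x7D): sum1=61, sum2=236
  after byte 4 (0x76): sum1=179, sum2=160
  after byte 5 (0xC6): sum1=122, sum2=27
Checksum = sum2·256 + sum1 = 27·256 + 122 = 7034 = 0x1B7A.

1B7A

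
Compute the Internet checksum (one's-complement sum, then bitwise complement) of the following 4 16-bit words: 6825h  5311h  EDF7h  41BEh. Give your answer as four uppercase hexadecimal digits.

One's-complement addition (fold any carry out of bit 15 back into bit 0):
  0x6825 + 0x5311 = 0x0BB36
  0xBB36 + 0xEDF7 = 0x1A92D → wrap carry → 0xA92E
  0xA92E + 0x41BE = 0x0EAEC
One's-complement sum = 0xEAEC.
Checksum = ~0xEAEC & 0xFFFF = 0x1513.

1513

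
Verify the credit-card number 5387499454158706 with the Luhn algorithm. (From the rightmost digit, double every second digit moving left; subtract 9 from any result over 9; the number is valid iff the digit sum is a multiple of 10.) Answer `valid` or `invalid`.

From the right, keep odd positions and double even positions (subtract 9 from any doubled value over 9):
  doubled (positions 2,4,...): 0 7 2 1 9 8 7 1 → sum 35
  kept (positions 1,3,...): 6 7 5 4 4 9 7 3 → sum 45
Total = 80.
80 mod 10 = 0, so the number is valid.

valid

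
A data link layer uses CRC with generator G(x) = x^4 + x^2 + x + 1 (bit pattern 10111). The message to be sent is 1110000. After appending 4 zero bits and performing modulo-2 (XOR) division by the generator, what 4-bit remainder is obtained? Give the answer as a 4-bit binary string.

1110

Append 4 zeros: 11100000000. Divide by 10111 (XOR where the leading bit is 1):
  pos 0: 11100 XOR 10111 = 01011
  pos 1: 10110 XOR 10111 = 00001
  pos 5: 10000 XOR 10111 = 00111
Remainder (last 4 bits) = 1110. This is the CRC / FCS.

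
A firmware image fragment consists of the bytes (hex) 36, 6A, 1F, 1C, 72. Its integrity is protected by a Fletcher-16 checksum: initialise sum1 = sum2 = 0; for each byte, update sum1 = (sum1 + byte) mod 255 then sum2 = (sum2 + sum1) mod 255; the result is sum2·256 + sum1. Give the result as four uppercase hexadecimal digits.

C04E

Running sums (mod 255):
  after byte 0 (36): sum1=54, sum2=54
  after byte 1 (6A): sum1=160, sum2=214
  after byte 2 (1F): sum1=191, sum2=150
  after byte 3 (1C): sum1=219, sum2=114
  after byte 4 (72): sum1=78, sum2=192
Checksum = sum2·256 + sum1 = 192·256 + 78 = 49230 = 0xC04E.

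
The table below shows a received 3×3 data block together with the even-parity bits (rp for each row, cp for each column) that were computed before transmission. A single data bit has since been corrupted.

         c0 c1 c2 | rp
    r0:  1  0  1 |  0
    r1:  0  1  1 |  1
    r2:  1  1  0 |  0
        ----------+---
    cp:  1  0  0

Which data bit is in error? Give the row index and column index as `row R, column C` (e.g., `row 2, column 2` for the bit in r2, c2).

row 1, column 0

Recompute each row's even parity and compare to rp:
  r0: data parity 0, sent rp 0 → ok
  r1: data parity 0, sent rp 1 → mismatch
  r2: data parity 0, sent rp 0 → ok
Recompute each column's even parity and compare to cp:
  c0: data parity 0, sent cp 1 → mismatch
  c1: data parity 0, sent cp 0 → ok
  c2: data parity 0, sent cp 0 → ok
Exactly one row (r1) and one column (c0) fail → the flipped bit is at their intersection.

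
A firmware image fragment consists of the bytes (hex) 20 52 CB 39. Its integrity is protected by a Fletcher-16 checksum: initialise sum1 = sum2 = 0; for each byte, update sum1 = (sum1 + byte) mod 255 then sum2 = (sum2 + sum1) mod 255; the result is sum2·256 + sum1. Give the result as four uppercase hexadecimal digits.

4877

Running sums (mod 255):
  after byte 0 (20): sum1=32, sum2=32
  after byte 1 (52): sum1=114, sum2=146
  after byte 2 (CB): sum1=62, sum2=208
  after byte 3 (39): sum1=119, sum2=72
Checksum = sum2·256 + sum1 = 72·256 + 119 = 18551 = 0x4877.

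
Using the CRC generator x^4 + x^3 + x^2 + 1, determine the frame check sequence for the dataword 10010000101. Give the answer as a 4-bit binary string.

Append 4 zeros: 100100001010000. Divide by 11101 (XOR where the leading bit is 1):
  pos 0: 10010 XOR 11101 = 01111
  pos 1: 11110 XOR 11101 = 00011
  pos 4: 11001 XOR 11101 = 00100
  pos 6: 10001 XOR 11101 = 01100
  pos 7: 11000 XOR 11101 = 00101
  pos 9: 10100 XOR 11101 = 01001
  pos 10: 10010 XOR 11101 = 01111
Remainder (last 4 bits) = 1111. This is the CRC / FCS.

1111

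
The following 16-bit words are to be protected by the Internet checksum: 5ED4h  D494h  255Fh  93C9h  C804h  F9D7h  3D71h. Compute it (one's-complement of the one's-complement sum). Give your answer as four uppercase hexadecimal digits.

1420

One's-complement addition (fold any carry out of bit 15 back into bit 0):
  0x5ED4 + 0xD494 = 0x13368 → wrap carry → 0x3369
  0x3369 + 0x255F = 0x058C8
  0x58C8 + 0x93C9 = 0x0EC91
  0xEC91 + 0xC804 = 0x1B495 → wrap carry → 0xB496
  0xB496 + 0xF9D7 = 0x1AE6D → wrap carry → 0xAE6E
  0xAE6E + 0x3D71 = 0x0EBDF
One's-complement sum = 0xEBDF.
Checksum = ~0xEBDF & 0xFFFF = 0x1420.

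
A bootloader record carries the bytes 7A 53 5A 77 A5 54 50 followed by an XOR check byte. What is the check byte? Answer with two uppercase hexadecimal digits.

A5

XOR the bytes together:
  start with 0x7A
  0x7A ⊕ 0x53 = 0x29
  0x29 ⊕ 0x5A = 0x73
  0x73 ⊕ 0x77 = 0x04
  0x04 ⊕ 0xA5 = 0xA1
  0xA1 ⊕ 0x54 = 0xF5
  0xF5 ⊕ 0x50 = 0xA5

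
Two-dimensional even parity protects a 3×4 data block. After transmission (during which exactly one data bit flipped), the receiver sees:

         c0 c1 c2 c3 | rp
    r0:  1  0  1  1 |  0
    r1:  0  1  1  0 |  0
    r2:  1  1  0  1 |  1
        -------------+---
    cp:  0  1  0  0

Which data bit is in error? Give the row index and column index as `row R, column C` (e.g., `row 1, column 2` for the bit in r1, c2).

row 0, column 1

Recompute each row's even parity and compare to rp:
  r0: data parity 1, sent rp 0 → mismatch
  r1: data parity 0, sent rp 0 → ok
  r2: data parity 1, sent rp 1 → ok
Recompute each column's even parity and compare to cp:
  c0: data parity 0, sent cp 0 → ok
  c1: data parity 0, sent cp 1 → mismatch
  c2: data parity 0, sent cp 0 → ok
  c3: data parity 0, sent cp 0 → ok
Exactly one row (r0) and one column (c1) fail → the flipped bit is at their intersection.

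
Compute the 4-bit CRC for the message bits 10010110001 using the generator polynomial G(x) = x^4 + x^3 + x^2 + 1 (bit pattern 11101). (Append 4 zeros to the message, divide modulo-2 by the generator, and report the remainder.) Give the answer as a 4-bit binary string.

0111

Append 4 zeros: 100101100010000. Divide by 11101 (XOR where the leading bit is 1):
  pos 0: 10010 XOR 11101 = 01111
  pos 1: 11111 XOR 11101 = 00010
  pos 4: 10100 XOR 11101 = 01001
  pos 5: 10010 XOR 11101 = 01111
  pos 6: 11111 XOR 11101 = 00010
  pos 9: 10000 XOR 11101 = 01101
  pos 10: 11010 XOR 11101 = 00111
Remainder (last 4 bits) = 0111. This is the CRC / FCS.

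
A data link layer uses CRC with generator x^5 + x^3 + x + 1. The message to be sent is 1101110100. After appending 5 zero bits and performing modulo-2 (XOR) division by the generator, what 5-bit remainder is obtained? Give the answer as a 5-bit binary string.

Append 5 zeros: 110111010000000. Divide by 101011 (XOR where the leading bit is 1):
  pos 0: 110111 XOR 101011 = 011100
  pos 1: 111000 XOR 101011 = 010011
  pos 2: 100111 XOR 101011 = 001100
  pos 4: 110000 XOR 101011 = 011011
  pos 5: 110110 XOR 101011 = 011101
  pos 6: 111010 XOR 101011 = 010001
  pos 7: 100010 XOR 101011 = 001001
  pos 9: 100100 XOR 101011 = 001111
Remainder (last 5 bits) = 01111. This is the CRC / FCS.

01111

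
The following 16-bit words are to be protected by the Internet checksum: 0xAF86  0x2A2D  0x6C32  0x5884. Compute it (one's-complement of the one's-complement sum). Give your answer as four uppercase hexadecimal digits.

6195

One's-complement addition (fold any carry out of bit 15 back into bit 0):
  0xAF86 + 0x2A2D = 0x0D9B3
  0xD9B3 + 0x6C32 = 0x145E5 → wrap carry → 0x45E6
  0x45E6 + 0x5884 = 0x09E6A
One's-complement sum = 0x9E6A.
Checksum = ~0x9E6A & 0xFFFF = 0x6195.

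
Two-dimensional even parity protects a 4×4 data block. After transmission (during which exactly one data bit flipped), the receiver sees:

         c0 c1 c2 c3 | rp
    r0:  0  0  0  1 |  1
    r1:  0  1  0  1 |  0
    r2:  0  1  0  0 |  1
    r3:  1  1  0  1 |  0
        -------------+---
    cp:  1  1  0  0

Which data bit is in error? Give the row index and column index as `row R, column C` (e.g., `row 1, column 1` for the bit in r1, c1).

Recompute each row's even parity and compare to rp:
  r0: data parity 1, sent rp 1 → ok
  r1: data parity 0, sent rp 0 → ok
  r2: data parity 1, sent rp 1 → ok
  r3: data parity 1, sent rp 0 → mismatch
Recompute each column's even parity and compare to cp:
  c0: data parity 1, sent cp 1 → ok
  c1: data parity 1, sent cp 1 → ok
  c2: data parity 0, sent cp 0 → ok
  c3: data parity 1, sent cp 0 → mismatch
Exactly one row (r3) and one column (c3) fail → the flipped bit is at their intersection.

row 3, column 3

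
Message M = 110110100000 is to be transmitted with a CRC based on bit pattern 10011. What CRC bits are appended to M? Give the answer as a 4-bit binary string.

0011

Append 4 zeros: 1101101000000000. Divide by 10011 (XOR where the leading bit is 1):
  pos 0: 11011 XOR 10011 = 01000
  pos 1: 10000 XOR 10011 = 00011
  pos 4: 11100 XOR 10011 = 01111
  pos 5: 11110 XOR 10011 = 01101
  pos 6: 11010 XOR 10011 = 01001
  pos 7: 10010 XOR 10011 = 00001
  pos 11: 10000 XOR 10011 = 00011
Remainder (last 4 bits) = 0011. This is the CRC / FCS.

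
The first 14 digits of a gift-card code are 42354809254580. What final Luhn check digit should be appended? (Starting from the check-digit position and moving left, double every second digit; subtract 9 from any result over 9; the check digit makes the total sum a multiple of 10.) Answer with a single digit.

Partial digits right→left: 0 8 5 4 5 2 9 0 8 4 5 3 2 4
Double every second digit counting from the check-digit position (so the 1st, 3rd, 5th, ... of the partial from the right).
  doubled (with −9 where >9): 0 1 1 9 7 1 4 → sum 23
  kept as-is: 8 4 2 0 4 3 4 → sum 25
Total = 23 + 25 = 48.
Check digit = (10 − (48 mod 10)) mod 10 = 2.

2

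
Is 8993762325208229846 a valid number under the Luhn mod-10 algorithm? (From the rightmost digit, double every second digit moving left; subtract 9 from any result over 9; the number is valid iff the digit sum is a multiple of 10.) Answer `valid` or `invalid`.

From the right, keep odd positions and double even positions (subtract 9 from any doubled value over 9):
  doubled (positions 2,4,...): 8 9 4 0 1 6 3 6 9 → sum 46
  kept (positions 1,3,...): 6 8 2 8 2 2 2 7 9 8 → sum 54
Total = 100.
100 mod 10 = 0, so the number is valid.

valid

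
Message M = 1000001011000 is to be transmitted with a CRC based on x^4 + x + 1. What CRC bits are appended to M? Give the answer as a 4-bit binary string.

1011

Append 4 zeros: 10000010110000000. Divide by 10011 (XOR where the leading bit is 1):
  pos 0: 10000 XOR 10011 = 00011
  pos 3: 11010 XOR 10011 = 01001
  pos 4: 10011 XOR 10011 = 00000
  pos 9: 10000 XOR 10011 = 00011
  pos 12: 11000 XOR 10011 = 01011
Remainder (last 4 bits) = 1011. This is the CRC / FCS.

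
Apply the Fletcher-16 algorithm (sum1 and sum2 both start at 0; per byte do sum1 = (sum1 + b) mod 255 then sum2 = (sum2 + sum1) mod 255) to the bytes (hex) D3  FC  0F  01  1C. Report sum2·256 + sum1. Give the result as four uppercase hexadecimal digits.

Running sums (mod 255):
  after byte 0 (D3): sum1=211, sum2=211
  after byte 1 (FC): sum1=208, sum2=164
  after byte 2 (0F): sum1=223, sum2=132
  after byte 3 (01): sum1=224, sum2=101
  after byte 4 (1C): sum1=252, sum2=98
Checksum = sum2·256 + sum1 = 98·256 + 252 = 25340 = 0x62FC.

62FC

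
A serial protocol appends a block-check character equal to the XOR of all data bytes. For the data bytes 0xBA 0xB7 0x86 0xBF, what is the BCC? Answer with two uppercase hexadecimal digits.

34

XOR the bytes together:
  start with 0xBA
  0xBA ⊕ 0xB7 = 0x0D
  0x0D ⊕ 0x86 = 0x8B
  0x8B ⊕ 0xBF = 0x34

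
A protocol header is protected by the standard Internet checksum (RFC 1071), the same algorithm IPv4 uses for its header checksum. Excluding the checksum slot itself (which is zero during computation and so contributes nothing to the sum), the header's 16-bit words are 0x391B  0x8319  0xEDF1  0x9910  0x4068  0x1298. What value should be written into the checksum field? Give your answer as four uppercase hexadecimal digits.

69C8

One's-complement addition (fold any carry out of bit 15 back into bit 0):
  0x391B + 0x8319 = 0x0BC34
  0xBC34 + 0xEDF1 = 0x1AA25 → wrap carry → 0xAA26
  0xAA26 + 0x9910 = 0x14336 → wrap carry → 0x4337
  0x4337 + 0x4068 = 0x0839F
  0x839F + 0x1298 = 0x09637
One's-complement sum = 0x9637.
Checksum = ~0x9637 & 0xFFFF = 0x69C8.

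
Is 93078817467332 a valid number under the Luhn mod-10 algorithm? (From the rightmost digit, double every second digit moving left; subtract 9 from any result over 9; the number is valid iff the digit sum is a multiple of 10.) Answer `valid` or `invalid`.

From the right, keep odd positions and double even positions (subtract 9 from any doubled value over 9):
  doubled (positions 2,4,...): 6 5 8 2 7 0 9 → sum 37
  kept (positions 1,3,...): 2 3 6 7 8 7 3 → sum 36
Total = 73.
73 mod 10 = 3, so the number is invalid.

invalid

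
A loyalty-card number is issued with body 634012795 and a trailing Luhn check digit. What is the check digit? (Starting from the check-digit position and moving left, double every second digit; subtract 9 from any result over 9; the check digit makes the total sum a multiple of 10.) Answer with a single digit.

7

Partial digits right→left: 5 9 7 2 1 0 4 3 6
Double every second digit counting from the check-digit position (so the 1st, 3rd, 5th, ... of the partial from the right).
  doubled (with −9 where >9): 1 5 2 8 3 → sum 19
  kept as-is: 9 2 0 3 → sum 14
Total = 19 + 14 = 33.
Check digit = (10 − (33 mod 10)) mod 10 = 7.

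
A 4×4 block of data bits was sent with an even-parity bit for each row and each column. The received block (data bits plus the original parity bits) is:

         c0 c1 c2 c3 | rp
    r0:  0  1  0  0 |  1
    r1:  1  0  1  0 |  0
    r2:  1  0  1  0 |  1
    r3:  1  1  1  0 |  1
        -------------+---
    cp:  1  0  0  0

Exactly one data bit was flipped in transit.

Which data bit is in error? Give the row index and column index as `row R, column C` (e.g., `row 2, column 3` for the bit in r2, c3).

row 2, column 2

Recompute each row's even parity and compare to rp:
  r0: data parity 1, sent rp 1 → ok
  r1: data parity 0, sent rp 0 → ok
  r2: data parity 0, sent rp 1 → mismatch
  r3: data parity 1, sent rp 1 → ok
Recompute each column's even parity and compare to cp:
  c0: data parity 1, sent cp 1 → ok
  c1: data parity 0, sent cp 0 → ok
  c2: data parity 1, sent cp 0 → mismatch
  c3: data parity 0, sent cp 0 → ok
Exactly one row (r2) and one column (c2) fail → the flipped bit is at their intersection.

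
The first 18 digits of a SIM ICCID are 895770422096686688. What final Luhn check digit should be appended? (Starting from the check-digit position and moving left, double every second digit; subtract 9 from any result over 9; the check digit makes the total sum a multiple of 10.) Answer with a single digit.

7

Partial digits right→left: 8 8 6 6 8 6 6 9 0 2 2 4 0 7 7 5 9 8
Double every second digit counting from the check-digit position (so the 1st, 3rd, 5th, ... of the partial from the right).
  doubled (with −9 where >9): 7 3 7 3 0 4 0 5 9 → sum 38
  kept as-is: 8 6 6 9 2 4 7 5 8 → sum 55
Total = 38 + 55 = 93.
Check digit = (10 − (93 mod 10)) mod 10 = 7.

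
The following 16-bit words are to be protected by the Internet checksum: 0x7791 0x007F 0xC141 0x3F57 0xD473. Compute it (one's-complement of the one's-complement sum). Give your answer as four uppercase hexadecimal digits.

One's-complement addition (fold any carry out of bit 15 back into bit 0):
  0x7791 + 0x007F = 0x07810
  0x7810 + 0xC141 = 0x13951 → wrap carry → 0x3952
  0x3952 + 0x3F57 = 0x078A9
  0x78A9 + 0xD473 = 0x14D1C → wrap carry → 0x4D1D
One's-complement sum = 0x4D1D.
Checksum = ~0x4D1D & 0xFFFF = 0xB2E2.

B2E2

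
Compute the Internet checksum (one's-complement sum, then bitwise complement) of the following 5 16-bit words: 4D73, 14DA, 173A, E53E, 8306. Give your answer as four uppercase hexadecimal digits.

One's-complement addition (fold any carry out of bit 15 back into bit 0):
  0x4D73 + 0x14DA = 0x0624D
  0x624D + 0x173A = 0x07987
  0x7987 + 0xE53E = 0x15EC5 → wrap carry → 0x5EC6
  0x5EC6 + 0x8306 = 0x0E1CC
One's-complement sum = 0xE1CC.
Checksum = ~0xE1CC & 0xFFFF = 0x1E33.

1E33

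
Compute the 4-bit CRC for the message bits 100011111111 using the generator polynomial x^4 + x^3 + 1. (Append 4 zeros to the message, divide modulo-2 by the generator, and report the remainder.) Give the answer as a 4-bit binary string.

0111

Append 4 zeros: 1000111111110000. Divide by 11001 (XOR where the leading bit is 1):
  pos 0: 10001 XOR 11001 = 01000
  pos 1: 10001 XOR 11001 = 01000
  pos 2: 10001 XOR 11001 = 01000
  pos 3: 10001 XOR 11001 = 01000
  pos 4: 10001 XOR 11001 = 01000
  pos 5: 10001 XOR 11001 = 01000
  pos 6: 10001 XOR 11001 = 01000
  pos 7: 10001 XOR 11001 = 01000
  pos 8: 10000 XOR 11001 = 01001
  pos 9: 10010 XOR 11001 = 01011
  pos 10: 10110 XOR 11001 = 01111
  pos 11: 11110 XOR 11001 = 00111
Remainder (last 4 bits) = 0111. This is the CRC / FCS.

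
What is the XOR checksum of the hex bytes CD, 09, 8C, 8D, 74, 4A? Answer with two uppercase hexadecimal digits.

FB

XOR the bytes together:
  start with 0xCD
  0xCD ⊕ 0x09 = 0xC4
  0xC4 ⊕ 0x8C = 0x48
  0x48 ⊕ 0x8D = 0xC5
  0xC5 ⊕ 0x74 = 0xB1
  0xB1 ⊕ 0x4A = 0xFB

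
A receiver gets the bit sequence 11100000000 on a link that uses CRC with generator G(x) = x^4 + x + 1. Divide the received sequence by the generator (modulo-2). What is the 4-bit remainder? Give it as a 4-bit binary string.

1000

Modulo-2 division of 11100000000 by 10011:
  pos 0: 11100 XOR 10011 = 01111
  pos 1: 11110 XOR 10011 = 01101
  pos 2: 11010 XOR 10011 = 01001
  pos 3: 10010 XOR 10011 = 00001
Remainder = 1000 (nonzero — an error is detected).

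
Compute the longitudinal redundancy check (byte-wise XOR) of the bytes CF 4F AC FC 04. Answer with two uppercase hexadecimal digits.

XOR the bytes together:
  start with 0xCF
  0xCF ⊕ 0x4F = 0x80
  0x80 ⊕ 0xAC = 0x2C
  0x2C ⊕ 0xFC = 0xD0
  0xD0 ⊕ 0x04 = 0xD4

D4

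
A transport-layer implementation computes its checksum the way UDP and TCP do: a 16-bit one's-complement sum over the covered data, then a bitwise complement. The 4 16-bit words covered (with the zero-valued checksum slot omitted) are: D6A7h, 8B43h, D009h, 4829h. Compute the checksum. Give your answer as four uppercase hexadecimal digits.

One's-complement addition (fold any carry out of bit 15 back into bit 0):
  0xD6A7 + 0x8B43 = 0x161EA → wrap carry → 0x61EB
  0x61EB + 0xD009 = 0x131F4 → wrap carry → 0x31F5
  0x31F5 + 0x4829 = 0x07A1E
One's-complement sum = 0x7A1E.
Checksum = ~0x7A1E & 0xFFFF = 0x85E1.

85E1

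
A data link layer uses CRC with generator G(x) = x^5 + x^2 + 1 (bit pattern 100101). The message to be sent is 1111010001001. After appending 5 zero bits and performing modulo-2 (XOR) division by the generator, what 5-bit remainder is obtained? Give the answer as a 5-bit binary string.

Append 5 zeros: 111101000100100000. Divide by 100101 (XOR where the leading bit is 1):
  pos 0: 111101 XOR 100101 = 011000
  pos 1: 110000 XOR 100101 = 010101
  pos 2: 101010 XOR 100101 = 001111
  pos 4: 111101 XOR 100101 = 011000
  pos 5: 110000 XOR 100101 = 010101
  pos 6: 101010 XOR 100101 = 001111
  pos 8: 111110 XOR 100101 = 011011
  pos 9: 110110 XOR 100101 = 010011
  pos 10: 100110 XOR 100101 = 000011
Remainder (last 5 bits) = 01100. This is the CRC / FCS.

01100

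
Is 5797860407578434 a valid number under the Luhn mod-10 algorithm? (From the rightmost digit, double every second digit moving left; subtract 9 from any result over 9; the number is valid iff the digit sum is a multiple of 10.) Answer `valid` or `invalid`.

invalid

From the right, keep odd positions and double even positions (subtract 9 from any doubled value over 9):
  doubled (positions 2,4,...): 6 7 1 0 0 7 9 1 → sum 31
  kept (positions 1,3,...): 4 4 7 7 4 6 7 7 → sum 46
Total = 77.
77 mod 10 = 7, so the number is invalid.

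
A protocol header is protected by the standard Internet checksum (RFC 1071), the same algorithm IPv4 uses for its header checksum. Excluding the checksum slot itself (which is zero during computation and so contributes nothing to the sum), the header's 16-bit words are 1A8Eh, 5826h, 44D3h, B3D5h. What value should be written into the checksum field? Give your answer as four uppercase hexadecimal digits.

One's-complement addition (fold any carry out of bit 15 back into bit 0):
  0x1A8E + 0x5826 = 0x072B4
  0x72B4 + 0x44D3 = 0x0B787
  0xB787 + 0xB3D5 = 0x16B5C → wrap carry → 0x6B5D
One's-complement sum = 0x6B5D.
Checksum = ~0x6B5D & 0xFFFF = 0x94A2.

94A2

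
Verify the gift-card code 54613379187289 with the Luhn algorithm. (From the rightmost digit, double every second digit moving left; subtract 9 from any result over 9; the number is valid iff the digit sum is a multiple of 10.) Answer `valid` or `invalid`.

invalid

From the right, keep odd positions and double even positions (subtract 9 from any doubled value over 9):
  doubled (positions 2,4,...): 7 5 2 5 6 3 1 → sum 29
  kept (positions 1,3,...): 9 2 8 9 3 1 4 → sum 36
Total = 65.
65 mod 10 = 5, so the number is invalid.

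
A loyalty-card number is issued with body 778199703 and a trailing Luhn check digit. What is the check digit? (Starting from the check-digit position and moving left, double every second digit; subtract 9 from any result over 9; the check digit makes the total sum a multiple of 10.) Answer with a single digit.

Partial digits right→left: 3 0 7 9 9 1 8 7 7
Double every second digit counting from the check-digit position (so the 1st, 3rd, 5th, ... of the partial from the right).
  doubled (with −9 where >9): 6 5 9 7 5 → sum 32
  kept as-is: 0 9 1 7 → sum 17
Total = 32 + 17 = 49.
Check digit = (10 − (49 mod 10)) mod 10 = 1.

1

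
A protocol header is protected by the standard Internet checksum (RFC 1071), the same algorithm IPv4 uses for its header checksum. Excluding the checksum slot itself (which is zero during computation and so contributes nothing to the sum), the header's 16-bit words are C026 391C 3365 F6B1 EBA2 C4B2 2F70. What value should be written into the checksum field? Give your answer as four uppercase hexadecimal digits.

One's-complement addition (fold any carry out of bit 15 back into bit 0):
  0xC026 + 0x391C = 0x0F942
  0xF942 + 0x3365 = 0x12CA7 → wrap carry → 0x2CA8
  0x2CA8 + 0xF6B1 = 0x12359 → wrap carry → 0x235A
  0x235A + 0xEBA2 = 0x10EFC → wrap carry → 0x0EFD
  0x0EFD + 0xC4B2 = 0x0D3AF
  0xD3AF + 0x2F70 = 0x1031F → wrap carry → 0x0320
One's-complement sum = 0x0320.
Checksum = ~0x0320 & 0xFFFF = 0xFCDF.

FCDF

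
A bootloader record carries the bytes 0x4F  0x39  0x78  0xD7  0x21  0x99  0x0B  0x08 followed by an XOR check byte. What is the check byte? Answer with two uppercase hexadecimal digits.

62

XOR the bytes together:
  start with 0x4F
  0x4F ⊕ 0x39 = 0x76
  0x76 ⊕ 0x78 = 0x0E
  0x0E ⊕ 0xD7 = 0xD9
  0xD9 ⊕ 0x21 = 0xF8
  0xF8 ⊕ 0x99 = 0x61
  0x61 ⊕ 0x0B = 0x6A
  0x6A ⊕ 0x08 = 0x62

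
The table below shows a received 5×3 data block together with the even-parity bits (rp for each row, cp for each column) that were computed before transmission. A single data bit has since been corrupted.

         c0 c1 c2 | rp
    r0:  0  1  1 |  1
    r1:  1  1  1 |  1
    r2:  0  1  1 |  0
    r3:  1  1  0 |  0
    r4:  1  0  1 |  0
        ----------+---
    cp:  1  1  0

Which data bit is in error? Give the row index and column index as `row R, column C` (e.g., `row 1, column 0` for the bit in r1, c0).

Recompute each row's even parity and compare to rp:
  r0: data parity 0, sent rp 1 → mismatch
  r1: data parity 1, sent rp 1 → ok
  r2: data parity 0, sent rp 0 → ok
  r3: data parity 0, sent rp 0 → ok
  r4: data parity 0, sent rp 0 → ok
Recompute each column's even parity and compare to cp:
  c0: data parity 1, sent cp 1 → ok
  c1: data parity 0, sent cp 1 → mismatch
  c2: data parity 0, sent cp 0 → ok
Exactly one row (r0) and one column (c1) fail → the flipped bit is at their intersection.

row 0, column 1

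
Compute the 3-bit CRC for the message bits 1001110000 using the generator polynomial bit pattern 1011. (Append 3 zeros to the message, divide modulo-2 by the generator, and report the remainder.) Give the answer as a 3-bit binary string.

Append 3 zeros: 1001110000000. Divide by 1011 (XOR where the leading bit is 1):
  pos 0: 1001 XOR 1011 = 0010
  pos 2: 1011 XOR 1011 = 0000
Remainder (last 3 bits) = 000. This is the CRC / FCS.

000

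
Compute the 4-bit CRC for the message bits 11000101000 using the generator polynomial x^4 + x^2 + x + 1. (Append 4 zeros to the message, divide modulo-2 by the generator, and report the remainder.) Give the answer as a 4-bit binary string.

1111

Append 4 zeros: 110001010000000. Divide by 10111 (XOR where the leading bit is 1):
  pos 0: 11000 XOR 10111 = 01111
  pos 1: 11111 XOR 10111 = 01000
  pos 2: 10000 XOR 10111 = 00111
  pos 4: 11110 XOR 10111 = 01001
  pos 5: 10010 XOR 10111 = 00101
  pos 7: 10100 XOR 10111 = 00011
  pos 10: 11000 XOR 10111 = 01111
Remainder (last 4 bits) = 1111. This is the CRC / FCS.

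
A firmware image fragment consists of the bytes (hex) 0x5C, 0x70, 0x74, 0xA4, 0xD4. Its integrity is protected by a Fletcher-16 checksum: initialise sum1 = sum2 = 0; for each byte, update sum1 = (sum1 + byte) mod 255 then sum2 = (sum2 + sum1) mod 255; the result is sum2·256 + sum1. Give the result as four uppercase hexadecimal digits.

Running sums (mod 255):
  after byte 0 (0x5C): sum1=92, sum2=92
  after byte 1 (0x70): sum1=204, sum2=41
  after byte 2 (0x74): sum1=65, sum2=106
  after byte 3 (0xA4): sum1=229, sum2=80
  after byte 4 (0xD4): sum1=186, sum2=11
Checksum = sum2·256 + sum1 = 11·256 + 186 = 3002 = 0x0BBA.

0BBA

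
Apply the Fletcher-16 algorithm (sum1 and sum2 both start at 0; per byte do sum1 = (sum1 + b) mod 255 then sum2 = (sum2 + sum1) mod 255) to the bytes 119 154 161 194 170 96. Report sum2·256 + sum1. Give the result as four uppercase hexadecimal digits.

Running sums (mod 255):
  after byte 0 (119): sum1=119, sum2=119
  after byte 1 (154): sum1=18, sum2=137
  after byte 2 (161): sum1=179, sum2=61
  after byte 3 (194): sum1=118, sum2=179
  after byte 4 (170): sum1=33, sum2=212
  after byte 5 (96): sum1=129, sum2=86
Checksum = sum2·256 + sum1 = 86·256 + 129 = 22145 = 0x5681.

5681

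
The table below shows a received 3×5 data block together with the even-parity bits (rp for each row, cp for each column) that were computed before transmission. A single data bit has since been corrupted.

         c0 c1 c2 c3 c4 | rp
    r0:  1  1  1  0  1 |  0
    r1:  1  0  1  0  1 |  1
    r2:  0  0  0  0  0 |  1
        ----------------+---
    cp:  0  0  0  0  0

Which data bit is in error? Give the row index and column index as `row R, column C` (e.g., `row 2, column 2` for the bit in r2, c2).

Recompute each row's even parity and compare to rp:
  r0: data parity 0, sent rp 0 → ok
  r1: data parity 1, sent rp 1 → ok
  r2: data parity 0, sent rp 1 → mismatch
Recompute each column's even parity and compare to cp:
  c0: data parity 0, sent cp 0 → ok
  c1: data parity 1, sent cp 0 → mismatch
  c2: data parity 0, sent cp 0 → ok
  c3: data parity 0, sent cp 0 → ok
  c4: data parity 0, sent cp 0 → ok
Exactly one row (r2) and one column (c1) fail → the flipped bit is at their intersection.

row 2, column 1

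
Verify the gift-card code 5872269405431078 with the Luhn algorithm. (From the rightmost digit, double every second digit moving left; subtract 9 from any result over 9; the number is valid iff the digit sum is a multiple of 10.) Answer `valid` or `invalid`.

valid

From the right, keep odd positions and double even positions (subtract 9 from any doubled value over 9):
  doubled (positions 2,4,...): 5 2 8 0 9 4 5 1 → sum 34
  kept (positions 1,3,...): 8 0 3 5 4 6 2 8 → sum 36
Total = 70.
70 mod 10 = 0, so the number is valid.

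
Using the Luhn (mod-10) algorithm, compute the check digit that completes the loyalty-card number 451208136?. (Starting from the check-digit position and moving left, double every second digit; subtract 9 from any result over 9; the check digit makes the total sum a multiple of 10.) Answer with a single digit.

Partial digits right→left: 6 3 1 8 0 2 1 5 4
Double every second digit counting from the check-digit position (so the 1st, 3rd, 5th, ... of the partial from the right).
  doubled (with −9 where >9): 3 2 0 2 8 → sum 15
  kept as-is: 3 8 2 5 → sum 18
Total = 15 + 18 = 33.
Check digit = (10 − (33 mod 10)) mod 10 = 7.

7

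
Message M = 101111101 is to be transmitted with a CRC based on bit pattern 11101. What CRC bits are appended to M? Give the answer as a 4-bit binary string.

1011

Append 4 zeros: 1011111010000. Divide by 11101 (XOR where the leading bit is 1):
  pos 0: 10111 XOR 11101 = 01010
  pos 1: 10101 XOR 11101 = 01000
  pos 2: 10001 XOR 11101 = 01100
  pos 3: 11000 XOR 11101 = 00101
  pos 5: 10110 XOR 11101 = 01011
  pos 6: 10110 XOR 11101 = 01011
  pos 7: 10110 XOR 11101 = 01011
  pos 8: 10110 XOR 11101 = 01011
Remainder (last 4 bits) = 1011. This is the CRC / FCS.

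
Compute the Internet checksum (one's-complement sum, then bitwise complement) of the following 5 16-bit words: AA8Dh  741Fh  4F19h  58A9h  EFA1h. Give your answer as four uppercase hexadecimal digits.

One's-complement addition (fold any carry out of bit 15 back into bit 0):
  0xAA8D + 0x741F = 0x11EAC → wrap carry → 0x1EAD
  0x1EAD + 0x4F19 = 0x06DC6
  0x6DC6 + 0x58A9 = 0x0C66F
  0xC66F + 0xEFA1 = 0x1B610 → wrap carry → 0xB611
One's-complement sum = 0xB611.
Checksum = ~0xB611 & 0xFFFF = 0x49EE.

49EE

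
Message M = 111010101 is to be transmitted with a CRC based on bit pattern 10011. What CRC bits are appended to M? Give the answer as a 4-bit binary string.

Append 4 zeros: 1110101010000. Divide by 10011 (XOR where the leading bit is 1):
  pos 0: 11101 XOR 10011 = 01110
  pos 1: 11100 XOR 10011 = 01111
  pos 2: 11111 XOR 10011 = 01100
  pos 3: 11000 XOR 10011 = 01011
  pos 4: 10111 XOR 10011 = 00100
  pos 6: 10000 XOR 10011 = 00011
Remainder (last 4 bits) = 1100. This is the CRC / FCS.

1100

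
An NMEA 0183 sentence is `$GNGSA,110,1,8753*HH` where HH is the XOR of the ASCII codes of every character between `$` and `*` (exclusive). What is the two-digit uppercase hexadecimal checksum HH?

78

XOR the ASCII codes of the payload characters:
  'G' = 0x47 → acc = 0x47
  'N' = 0x4E → acc = 0x09
  'G' = 0x47 → acc = 0x4E
  'S' = 0x53 → acc = 0x1D
  'A' = 0x41 → acc = 0x5C
  ',' = 0x2C → acc = 0x70
  '1' = 0x31 → acc = 0x41
  '1' = 0x31 → acc = 0x70
  '0' = 0x30 → acc = 0x40
  ',' = 0x2C → acc = 0x6C
  '1' = 0x31 → acc = 0x5D
  ',' = 0x2C → acc = 0x71
  '8' = 0x38 → acc = 0x49
  '7' = 0x37 → acc = 0x7E
  '5' = 0x35 → acc = 0x4B
  '3' = 0x33 → acc = 0x78
Checksum = 0x78.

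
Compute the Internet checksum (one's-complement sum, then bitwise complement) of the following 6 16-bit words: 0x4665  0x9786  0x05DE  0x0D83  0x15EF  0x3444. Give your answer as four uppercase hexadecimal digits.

One's-complement addition (fold any carry out of bit 15 back into bit 0):
  0x4665 + 0x9786 = 0x0DDEB
  0xDDEB + 0x05DE = 0x0E3C9
  0xE3C9 + 0x0D83 = 0x0F14C
  0xF14C + 0x15EF = 0x1073B → wrap carry → 0x073C
  0x073C + 0x3444 = 0x03B80
One's-complement sum = 0x3B80.
Checksum = ~0x3B80 & 0xFFFF = 0xC47F.

C47F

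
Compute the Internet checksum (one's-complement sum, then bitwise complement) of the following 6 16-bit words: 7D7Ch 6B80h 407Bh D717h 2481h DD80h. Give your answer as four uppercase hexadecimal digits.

One's-complement addition (fold any carry out of bit 15 back into bit 0):
  0x7D7C + 0x6B80 = 0x0E8FC
  0xE8FC + 0x407B = 0x12977 → wrap carry → 0x2978
  0x2978 + 0xD717 = 0x1008F → wrap carry → 0x0090
  0x0090 + 0x2481 = 0x02511
  0x2511 + 0xDD80 = 0x10291 → wrap carry → 0x0292
One's-complement sum = 0x0292.
Checksum = ~0x0292 & 0xFFFF = 0xFD6D.

FD6D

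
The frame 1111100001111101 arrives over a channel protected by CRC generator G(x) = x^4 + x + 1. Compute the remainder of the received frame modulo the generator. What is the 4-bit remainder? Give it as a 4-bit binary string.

Modulo-2 division of 1111100001111101 by 10011:
  pos 0: 11111 XOR 10011 = 01100
  pos 1: 11000 XOR 10011 = 01011
  pos 2: 10110 XOR 10011 = 00101
  pos 4: 10100 XOR 10011 = 00111
  pos 6: 11111 XOR 10011 = 01100
  pos 7: 11001 XOR 10011 = 01010
  pos 8: 10101 XOR 10011 = 00110
  pos 10: 11010 XOR 10011 = 01001
  pos 11: 10011 XOR 10011 = 00000
Remainder = 0000 (zero — the frame passes the CRC check).

0000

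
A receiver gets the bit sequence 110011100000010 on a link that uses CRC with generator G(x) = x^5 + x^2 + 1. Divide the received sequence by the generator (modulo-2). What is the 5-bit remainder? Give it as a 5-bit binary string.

Modulo-2 division of 110011100000010 by 100101:
  pos 0: 110011 XOR 100101 = 010110
  pos 1: 101101 XOR 100101 = 001000
  pos 3: 100000 XOR 100101 = 000101
  pos 6: 101000 XOR 100101 = 001101
  pos 8: 110101 XOR 100101 = 010000
  pos 9: 100000 XOR 100101 = 000101
Remainder = 00101 (nonzero — an error is detected).

00101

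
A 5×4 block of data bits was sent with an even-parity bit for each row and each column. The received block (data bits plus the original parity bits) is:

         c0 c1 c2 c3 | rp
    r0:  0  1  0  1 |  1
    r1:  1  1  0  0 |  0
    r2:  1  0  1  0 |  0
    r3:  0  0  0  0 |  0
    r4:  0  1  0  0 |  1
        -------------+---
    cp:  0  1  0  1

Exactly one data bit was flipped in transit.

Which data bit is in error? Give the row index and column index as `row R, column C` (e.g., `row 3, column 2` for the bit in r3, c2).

Recompute each row's even parity and compare to rp:
  r0: data parity 0, sent rp 1 → mismatch
  r1: data parity 0, sent rp 0 → ok
  r2: data parity 0, sent rp 0 → ok
  r3: data parity 0, sent rp 0 → ok
  r4: data parity 1, sent rp 1 → ok
Recompute each column's even parity and compare to cp:
  c0: data parity 0, sent cp 0 → ok
  c1: data parity 1, sent cp 1 → ok
  c2: data parity 1, sent cp 0 → mismatch
  c3: data parity 1, sent cp 1 → ok
Exactly one row (r0) and one column (c2) fail → the flipped bit is at their intersection.

row 0, column 2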